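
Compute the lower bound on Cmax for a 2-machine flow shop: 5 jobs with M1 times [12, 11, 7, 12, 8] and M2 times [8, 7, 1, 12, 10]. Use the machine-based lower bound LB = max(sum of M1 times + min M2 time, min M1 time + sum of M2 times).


LB1 = sum(M1 times) + min(M2 times) = 50 + 1 = 51
LB2 = min(M1 times) + sum(M2 times) = 7 + 38 = 45
Lower bound = max(LB1, LB2) = max(51, 45) = 51

51


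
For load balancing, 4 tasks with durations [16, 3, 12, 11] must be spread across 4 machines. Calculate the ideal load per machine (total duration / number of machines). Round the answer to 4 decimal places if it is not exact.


Total processing time = 16 + 3 + 12 + 11 = 42
Number of machines = 4
Ideal balanced load = 42 / 4 = 10.5

10.5


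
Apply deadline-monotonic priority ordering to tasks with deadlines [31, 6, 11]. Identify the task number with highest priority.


Sort tasks by relative deadline (ascending):
  Task 2: deadline = 6
  Task 3: deadline = 11
  Task 1: deadline = 31
Priority order (highest first): [2, 3, 1]
Highest priority task = 2

2


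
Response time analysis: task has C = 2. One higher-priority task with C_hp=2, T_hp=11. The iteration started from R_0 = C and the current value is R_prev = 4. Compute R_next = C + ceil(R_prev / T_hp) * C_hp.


R_next = C + ceil(R_prev / T_hp) * C_hp
ceil(4 / 11) = ceil(0.3636) = 1
Interference = 1 * 2 = 2
R_next = 2 + 2 = 4
R_next = R_prev, so the iteration has converged (response time = 4).

4


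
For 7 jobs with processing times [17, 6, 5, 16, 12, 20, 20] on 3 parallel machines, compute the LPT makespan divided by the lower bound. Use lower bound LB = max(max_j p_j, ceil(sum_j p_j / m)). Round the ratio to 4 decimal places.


LPT order: [20, 20, 17, 16, 12, 6, 5]
Machine loads after assignment: [32, 31, 33]
LPT makespan = 33
Lower bound = max(max_job, ceil(total/3)) = max(20, 32) = 32
Ratio = 33 / 32 = 1.0313

1.0313


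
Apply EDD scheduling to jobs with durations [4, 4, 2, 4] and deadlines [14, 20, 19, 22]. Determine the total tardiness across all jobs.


Sort by due date (EDD order): [(4, 14), (2, 19), (4, 20), (4, 22)]
Compute completion times and tardiness:
  Job 1: p=4, d=14, C=4, tardiness=max(0,4-14)=0
  Job 2: p=2, d=19, C=6, tardiness=max(0,6-19)=0
  Job 3: p=4, d=20, C=10, tardiness=max(0,10-20)=0
  Job 4: p=4, d=22, C=14, tardiness=max(0,14-22)=0
Total tardiness = 0

0


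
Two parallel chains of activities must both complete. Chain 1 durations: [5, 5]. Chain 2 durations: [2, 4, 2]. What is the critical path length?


Path A total = 5 + 5 = 10
Path B total = 2 + 4 + 2 = 8
Critical path = longest path = max(10, 8) = 10

10


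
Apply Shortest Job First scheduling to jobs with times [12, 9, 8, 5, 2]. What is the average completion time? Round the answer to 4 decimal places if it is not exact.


SJF order (ascending): [2, 5, 8, 9, 12]
Completion times:
  Job 1: burst=2, C=2
  Job 2: burst=5, C=7
  Job 3: burst=8, C=15
  Job 4: burst=9, C=24
  Job 5: burst=12, C=36
Average completion = 84/5 = 16.8

16.8


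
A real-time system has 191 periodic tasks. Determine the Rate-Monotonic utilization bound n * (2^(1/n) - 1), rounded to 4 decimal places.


Compute 2^(1/191) = 1.0036356358
Subtract 1: 1.0036356358 - 1 = 0.0036356358
Multiply by n: 191 * 0.0036356358 = 0.6944064378
Round to 4 dp: 0.6944

0.6944


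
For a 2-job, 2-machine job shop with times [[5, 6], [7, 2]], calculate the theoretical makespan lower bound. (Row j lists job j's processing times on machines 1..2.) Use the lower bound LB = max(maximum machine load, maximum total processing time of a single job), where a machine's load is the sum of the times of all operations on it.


Machine loads:
  Machine 1: 5 + 7 = 12
  Machine 2: 6 + 2 = 8
Max machine load = 12
Job totals:
  Job 1: 11
  Job 2: 9
Max job total = 11
Lower bound = max(12, 11) = 12

12


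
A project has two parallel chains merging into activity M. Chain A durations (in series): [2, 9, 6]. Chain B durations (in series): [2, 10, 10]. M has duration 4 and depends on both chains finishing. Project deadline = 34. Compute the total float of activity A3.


Forward pass: ES(A3) = sum of predecessors on chain A = 11
EF = ES + duration = 11 + 6 = 17
Backward pass: LF(M) = deadline = 34; LS(M) = 34 - 4 = 30
LF(A3) = LS(M) - sum(successors on chain A) = 30 - 0 = 30
LS = LF - duration = 30 - 6 = 24
Total float = LS - ES = 24 - 11 = 13

13


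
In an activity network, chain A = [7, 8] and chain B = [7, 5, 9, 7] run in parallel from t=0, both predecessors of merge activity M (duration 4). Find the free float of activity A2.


ES(A2) = sum of predecessors on chain A = 7
EF(A2) = ES + duration = 7 + 8 = 15
Successor of A2 is M. ES(M) = max(sum(A), sum(B)) = max(15, 28) = 28
Free float = ES(successor) - EF(current) = 28 - 15 = 13

13


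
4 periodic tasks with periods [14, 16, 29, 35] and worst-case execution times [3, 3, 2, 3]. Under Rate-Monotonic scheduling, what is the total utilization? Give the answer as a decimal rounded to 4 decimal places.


Compute individual utilizations (exact fractions):
  Task 1: C/T = 3/14 (approx. 0.2143)
  Task 2: C/T = 3/16 (approx. 0.1875)
  Task 3: C/T = 2/29 (approx. 0.069)
  Task 4: C/T = 3/35 (approx. 0.0857)
Total utilization U = 3/14 + 3/16 + 2/29 + 3/35 = 1291/2320
Rounded to 4 decimal places: U = 0.5565
RM (Liu & Layland) bound for 4 tasks = 0.756828; compare with U = 1291/2320 (approx. 0.556466)
U <= bound, so schedulable by RM sufficient condition.

0.5565


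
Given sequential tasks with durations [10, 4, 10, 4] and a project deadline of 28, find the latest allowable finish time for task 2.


LF(activity 2) = deadline - sum of successor durations
Successors: activities 3 through 4 with durations [10, 4]
Sum of successor durations = 14
LF = 28 - 14 = 14

14


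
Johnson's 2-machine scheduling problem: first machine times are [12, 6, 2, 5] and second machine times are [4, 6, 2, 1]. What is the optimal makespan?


Apply Johnson's rule:
  Group 1 (a <= b): [(3, 2, 2), (2, 6, 6)]
  Group 2 (a > b): [(1, 12, 4), (4, 5, 1)]
Optimal job order: [3, 2, 1, 4]
Schedule:
  Job 3: M1 done at 2, M2 done at 4
  Job 2: M1 done at 8, M2 done at 14
  Job 1: M1 done at 20, M2 done at 24
  Job 4: M1 done at 25, M2 done at 26
Makespan = 26

26


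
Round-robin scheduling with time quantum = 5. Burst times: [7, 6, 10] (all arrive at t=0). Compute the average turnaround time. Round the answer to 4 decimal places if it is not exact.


Time quantum = 5
Execution trace:
  J1 runs 5 units, time = 5
  J2 runs 5 units, time = 10
  J3 runs 5 units, time = 15
  J1 runs 2 units, time = 17
  J2 runs 1 units, time = 18
  J3 runs 5 units, time = 23
Finish times: [17, 18, 23]
Average turnaround = 58/3 = 19.3333

19.3333


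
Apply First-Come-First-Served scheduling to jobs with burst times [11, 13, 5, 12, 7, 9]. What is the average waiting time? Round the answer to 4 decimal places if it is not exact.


FCFS order (as given): [11, 13, 5, 12, 7, 9]
Waiting times:
  Job 1: wait = 0
  Job 2: wait = 11
  Job 3: wait = 24
  Job 4: wait = 29
  Job 5: wait = 41
  Job 6: wait = 48
Sum of waiting times = 153
Average waiting time = 153/6 = 25.5

25.5


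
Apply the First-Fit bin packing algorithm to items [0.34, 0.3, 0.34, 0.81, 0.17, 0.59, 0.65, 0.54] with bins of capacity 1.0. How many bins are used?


Place items sequentially using First-Fit:
  Item 0.34 -> new Bin 1
  Item 0.3 -> Bin 1 (now 0.64)
  Item 0.34 -> Bin 1 (now 0.98)
  Item 0.81 -> new Bin 2
  Item 0.17 -> Bin 2 (now 0.98)
  Item 0.59 -> new Bin 3
  Item 0.65 -> new Bin 4
  Item 0.54 -> new Bin 5
Total bins used = 5

5


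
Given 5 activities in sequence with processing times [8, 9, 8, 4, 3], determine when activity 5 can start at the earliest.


Activity 5 starts after activities 1 through 4 complete.
Predecessor durations: [8, 9, 8, 4]
ES = 8 + 9 + 8 + 4 = 29

29


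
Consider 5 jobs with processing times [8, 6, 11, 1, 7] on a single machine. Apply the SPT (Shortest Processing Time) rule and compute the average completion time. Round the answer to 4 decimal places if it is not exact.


Sort jobs by processing time (SPT order): [1, 6, 7, 8, 11]
Compute completion times sequentially:
  Job 1: processing = 1, completes at 1
  Job 2: processing = 6, completes at 7
  Job 3: processing = 7, completes at 14
  Job 4: processing = 8, completes at 22
  Job 5: processing = 11, completes at 33
Sum of completion times = 77
Average completion time = 77/5 = 15.4

15.4


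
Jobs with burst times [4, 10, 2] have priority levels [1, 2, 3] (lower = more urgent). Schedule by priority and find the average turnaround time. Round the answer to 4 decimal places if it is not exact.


Sort by priority (ascending = highest first):
Order: [(1, 4), (2, 10), (3, 2)]
Completion times:
  Priority 1, burst=4, C=4
  Priority 2, burst=10, C=14
  Priority 3, burst=2, C=16
Average turnaround = 34/3 = 11.3333

11.3333


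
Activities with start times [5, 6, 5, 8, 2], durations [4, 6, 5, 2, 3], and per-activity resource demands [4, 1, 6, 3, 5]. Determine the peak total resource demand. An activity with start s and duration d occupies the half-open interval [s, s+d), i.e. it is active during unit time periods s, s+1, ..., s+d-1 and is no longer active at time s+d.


Each activity i is active on [start_i, start_i + duration_i).
Compute total resource usage per time slot:
  t=0: active resources = [], total = 0
  t=1: active resources = [], total = 0
  t=2: active resources = [5], total = 5
  t=3: active resources = [5], total = 5
  t=4: active resources = [5], total = 5
  t=5: active resources = [4, 6], total = 10
  t=6: active resources = [4, 1, 6], total = 11
  t=7: active resources = [4, 1, 6], total = 11
  t=8: active resources = [4, 1, 6, 3], total = 14
  t=9: active resources = [1, 6, 3], total = 10
  t=10: active resources = [1], total = 1
  t=11: active resources = [1], total = 1
Peak resource demand = 14

14


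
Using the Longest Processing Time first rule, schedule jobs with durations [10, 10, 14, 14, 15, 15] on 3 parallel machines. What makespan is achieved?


Sort jobs in decreasing order (LPT): [15, 15, 14, 14, 10, 10]
Assign each job to the least loaded machine:
  Machine 1: jobs [15, 10], load = 25
  Machine 2: jobs [15, 10], load = 25
  Machine 3: jobs [14, 14], load = 28
Makespan = max load = 28

28


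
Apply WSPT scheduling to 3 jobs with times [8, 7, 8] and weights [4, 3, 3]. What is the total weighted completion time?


Compute p/w ratios and sort ascending (WSPT): [(8, 4), (7, 3), (8, 3)]
Compute weighted completion times:
  Job (p=8,w=4): C=8, w*C=4*8=32
  Job (p=7,w=3): C=15, w*C=3*15=45
  Job (p=8,w=3): C=23, w*C=3*23=69
Total weighted completion time = 146

146


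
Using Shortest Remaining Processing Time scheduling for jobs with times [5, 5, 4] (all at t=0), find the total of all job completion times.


Since all jobs arrive at t=0, SRPT equals SPT ordering.
SPT order: [4, 5, 5]
Completion times:
  Job 1: p=4, C=4
  Job 2: p=5, C=9
  Job 3: p=5, C=14
Total completion time = 4 + 9 + 14 = 27

27


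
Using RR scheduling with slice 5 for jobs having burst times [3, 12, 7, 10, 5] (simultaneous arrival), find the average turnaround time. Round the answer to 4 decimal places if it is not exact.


Time quantum = 5
Execution trace:
  J1 runs 3 units, time = 3
  J2 runs 5 units, time = 8
  J3 runs 5 units, time = 13
  J4 runs 5 units, time = 18
  J5 runs 5 units, time = 23
  J2 runs 5 units, time = 28
  J3 runs 2 units, time = 30
  J4 runs 5 units, time = 35
  J2 runs 2 units, time = 37
Finish times: [3, 37, 30, 35, 23]
Average turnaround = 128/5 = 25.6

25.6


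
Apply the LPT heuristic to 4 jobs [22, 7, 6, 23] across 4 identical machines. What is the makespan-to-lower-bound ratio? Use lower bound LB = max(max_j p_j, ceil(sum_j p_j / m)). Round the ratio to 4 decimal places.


LPT order: [23, 22, 7, 6]
Machine loads after assignment: [23, 22, 7, 6]
LPT makespan = 23
Lower bound = max(max_job, ceil(total/4)) = max(23, 15) = 23
Ratio = 23 / 23 = 1.0

1.0


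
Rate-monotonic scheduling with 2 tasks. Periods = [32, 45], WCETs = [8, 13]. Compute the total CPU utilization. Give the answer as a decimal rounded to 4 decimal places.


Compute individual utilizations (exact fractions):
  Task 1: C/T = 8/32 = 1/4 (approx. 0.25)
  Task 2: C/T = 13/45 (approx. 0.2889)
Total utilization U = 1/4 + 13/45 = 97/180
Rounded to 4 decimal places: U = 0.5389
RM (Liu & Layland) bound for 2 tasks = 0.828427; compare with U = 97/180 (approx. 0.538889)
U <= bound, so schedulable by RM sufficient condition.

0.5389


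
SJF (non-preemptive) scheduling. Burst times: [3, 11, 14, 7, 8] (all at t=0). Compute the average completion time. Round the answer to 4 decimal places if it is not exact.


SJF order (ascending): [3, 7, 8, 11, 14]
Completion times:
  Job 1: burst=3, C=3
  Job 2: burst=7, C=10
  Job 3: burst=8, C=18
  Job 4: burst=11, C=29
  Job 5: burst=14, C=43
Average completion = 103/5 = 20.6

20.6


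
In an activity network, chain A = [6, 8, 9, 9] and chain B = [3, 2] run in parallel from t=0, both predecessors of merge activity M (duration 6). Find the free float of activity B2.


ES(B2) = sum of predecessors on chain B = 3
EF(B2) = ES + duration = 3 + 2 = 5
Successor of B2 is M. ES(M) = max(sum(A), sum(B)) = max(32, 5) = 32
Free float = ES(successor) - EF(current) = 32 - 5 = 27

27


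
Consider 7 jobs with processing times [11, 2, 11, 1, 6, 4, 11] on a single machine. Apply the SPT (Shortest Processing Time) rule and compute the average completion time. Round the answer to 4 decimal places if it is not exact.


Sort jobs by processing time (SPT order): [1, 2, 4, 6, 11, 11, 11]
Compute completion times sequentially:
  Job 1: processing = 1, completes at 1
  Job 2: processing = 2, completes at 3
  Job 3: processing = 4, completes at 7
  Job 4: processing = 6, completes at 13
  Job 5: processing = 11, completes at 24
  Job 6: processing = 11, completes at 35
  Job 7: processing = 11, completes at 46
Sum of completion times = 129
Average completion time = 129/7 = 18.4286

18.4286


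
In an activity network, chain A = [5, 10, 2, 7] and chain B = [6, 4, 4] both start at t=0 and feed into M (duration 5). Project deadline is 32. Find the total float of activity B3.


Forward pass: ES(B3) = sum of predecessors on chain B = 10
EF = ES + duration = 10 + 4 = 14
Backward pass: LF(M) = deadline = 32; LS(M) = 32 - 5 = 27
LF(B3) = LS(M) - sum(successors on chain B) = 27 - 0 = 27
LS = LF - duration = 27 - 4 = 23
Total float = LS - ES = 23 - 10 = 13

13


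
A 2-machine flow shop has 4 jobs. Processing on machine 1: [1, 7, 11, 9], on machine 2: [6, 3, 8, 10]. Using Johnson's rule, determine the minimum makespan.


Apply Johnson's rule:
  Group 1 (a <= b): [(1, 1, 6), (4, 9, 10)]
  Group 2 (a > b): [(3, 11, 8), (2, 7, 3)]
Optimal job order: [1, 4, 3, 2]
Schedule:
  Job 1: M1 done at 1, M2 done at 7
  Job 4: M1 done at 10, M2 done at 20
  Job 3: M1 done at 21, M2 done at 29
  Job 2: M1 done at 28, M2 done at 32
Makespan = 32

32


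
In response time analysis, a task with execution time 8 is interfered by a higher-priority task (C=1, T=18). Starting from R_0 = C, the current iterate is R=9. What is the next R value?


R_next = C + ceil(R_prev / T_hp) * C_hp
ceil(9 / 18) = ceil(0.5) = 1
Interference = 1 * 1 = 1
R_next = 8 + 1 = 9
R_next = R_prev, so the iteration has converged (response time = 9).

9


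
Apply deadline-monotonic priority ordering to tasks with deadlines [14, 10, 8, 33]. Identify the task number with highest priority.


Sort tasks by relative deadline (ascending):
  Task 3: deadline = 8
  Task 2: deadline = 10
  Task 1: deadline = 14
  Task 4: deadline = 33
Priority order (highest first): [3, 2, 1, 4]
Highest priority task = 3

3


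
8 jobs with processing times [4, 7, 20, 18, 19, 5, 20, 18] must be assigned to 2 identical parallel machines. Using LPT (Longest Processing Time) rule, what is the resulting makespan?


Sort jobs in decreasing order (LPT): [20, 20, 19, 18, 18, 7, 5, 4]
Assign each job to the least loaded machine:
  Machine 1: jobs [20, 19, 7, 5, 4], load = 55
  Machine 2: jobs [20, 18, 18], load = 56
Makespan = max load = 56

56


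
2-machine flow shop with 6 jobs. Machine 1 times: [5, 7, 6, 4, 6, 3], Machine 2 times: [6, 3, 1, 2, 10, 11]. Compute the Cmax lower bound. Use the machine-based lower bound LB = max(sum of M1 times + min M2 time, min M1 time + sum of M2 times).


LB1 = sum(M1 times) + min(M2 times) = 31 + 1 = 32
LB2 = min(M1 times) + sum(M2 times) = 3 + 33 = 36
Lower bound = max(LB1, LB2) = max(32, 36) = 36

36


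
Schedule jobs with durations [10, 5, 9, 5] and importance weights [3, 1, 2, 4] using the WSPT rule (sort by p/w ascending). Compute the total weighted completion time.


Compute p/w ratios and sort ascending (WSPT): [(5, 4), (10, 3), (9, 2), (5, 1)]
Compute weighted completion times:
  Job (p=5,w=4): C=5, w*C=4*5=20
  Job (p=10,w=3): C=15, w*C=3*15=45
  Job (p=9,w=2): C=24, w*C=2*24=48
  Job (p=5,w=1): C=29, w*C=1*29=29
Total weighted completion time = 142

142


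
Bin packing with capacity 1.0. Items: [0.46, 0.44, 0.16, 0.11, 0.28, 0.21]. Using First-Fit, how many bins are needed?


Place items sequentially using First-Fit:
  Item 0.46 -> new Bin 1
  Item 0.44 -> Bin 1 (now 0.9)
  Item 0.16 -> new Bin 2
  Item 0.11 -> Bin 2 (now 0.27)
  Item 0.28 -> Bin 2 (now 0.55)
  Item 0.21 -> Bin 2 (now 0.76)
Total bins used = 2

2


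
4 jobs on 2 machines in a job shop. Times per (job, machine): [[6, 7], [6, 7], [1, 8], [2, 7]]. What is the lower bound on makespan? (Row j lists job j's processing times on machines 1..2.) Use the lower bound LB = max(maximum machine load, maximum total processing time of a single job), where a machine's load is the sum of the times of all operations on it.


Machine loads:
  Machine 1: 6 + 6 + 1 + 2 = 15
  Machine 2: 7 + 7 + 8 + 7 = 29
Max machine load = 29
Job totals:
  Job 1: 13
  Job 2: 13
  Job 3: 9
  Job 4: 9
Max job total = 13
Lower bound = max(29, 13) = 29

29


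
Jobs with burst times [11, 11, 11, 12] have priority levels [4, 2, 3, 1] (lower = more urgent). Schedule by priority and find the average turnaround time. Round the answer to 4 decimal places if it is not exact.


Sort by priority (ascending = highest first):
Order: [(1, 12), (2, 11), (3, 11), (4, 11)]
Completion times:
  Priority 1, burst=12, C=12
  Priority 2, burst=11, C=23
  Priority 3, burst=11, C=34
  Priority 4, burst=11, C=45
Average turnaround = 114/4 = 28.5

28.5


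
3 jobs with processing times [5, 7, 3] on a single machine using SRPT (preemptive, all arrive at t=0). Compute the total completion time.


Since all jobs arrive at t=0, SRPT equals SPT ordering.
SPT order: [3, 5, 7]
Completion times:
  Job 1: p=3, C=3
  Job 2: p=5, C=8
  Job 3: p=7, C=15
Total completion time = 3 + 8 + 15 = 26

26


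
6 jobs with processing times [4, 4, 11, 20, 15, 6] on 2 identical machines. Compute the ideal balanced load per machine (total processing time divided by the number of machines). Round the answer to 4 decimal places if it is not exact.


Total processing time = 4 + 4 + 11 + 20 + 15 + 6 = 60
Number of machines = 2
Ideal balanced load = 60 / 2 = 30.0

30.0


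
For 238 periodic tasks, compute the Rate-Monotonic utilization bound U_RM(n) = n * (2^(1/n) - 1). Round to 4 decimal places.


Compute 2^(1/238) = 1.0029166282
Subtract 1: 1.0029166282 - 1 = 0.0029166282
Multiply by n: 238 * 0.0029166282 = 0.6941575116
Round to 4 dp: 0.6942

0.6942


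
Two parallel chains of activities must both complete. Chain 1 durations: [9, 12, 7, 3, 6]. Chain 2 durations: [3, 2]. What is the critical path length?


Path A total = 9 + 12 + 7 + 3 + 6 = 37
Path B total = 3 + 2 = 5
Critical path = longest path = max(37, 5) = 37

37


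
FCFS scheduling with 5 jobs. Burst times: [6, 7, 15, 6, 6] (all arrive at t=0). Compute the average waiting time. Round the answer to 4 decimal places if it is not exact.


FCFS order (as given): [6, 7, 15, 6, 6]
Waiting times:
  Job 1: wait = 0
  Job 2: wait = 6
  Job 3: wait = 13
  Job 4: wait = 28
  Job 5: wait = 34
Sum of waiting times = 81
Average waiting time = 81/5 = 16.2

16.2


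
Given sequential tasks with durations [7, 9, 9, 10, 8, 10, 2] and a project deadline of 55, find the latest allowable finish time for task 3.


LF(activity 3) = deadline - sum of successor durations
Successors: activities 4 through 7 with durations [10, 8, 10, 2]
Sum of successor durations = 30
LF = 55 - 30 = 25

25


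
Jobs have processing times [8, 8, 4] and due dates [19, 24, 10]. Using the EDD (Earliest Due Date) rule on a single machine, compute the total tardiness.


Sort by due date (EDD order): [(4, 10), (8, 19), (8, 24)]
Compute completion times and tardiness:
  Job 1: p=4, d=10, C=4, tardiness=max(0,4-10)=0
  Job 2: p=8, d=19, C=12, tardiness=max(0,12-19)=0
  Job 3: p=8, d=24, C=20, tardiness=max(0,20-24)=0
Total tardiness = 0

0


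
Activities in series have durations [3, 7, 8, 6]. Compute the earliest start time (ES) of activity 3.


Activity 3 starts after activities 1 through 2 complete.
Predecessor durations: [3, 7]
ES = 3 + 7 = 10

10


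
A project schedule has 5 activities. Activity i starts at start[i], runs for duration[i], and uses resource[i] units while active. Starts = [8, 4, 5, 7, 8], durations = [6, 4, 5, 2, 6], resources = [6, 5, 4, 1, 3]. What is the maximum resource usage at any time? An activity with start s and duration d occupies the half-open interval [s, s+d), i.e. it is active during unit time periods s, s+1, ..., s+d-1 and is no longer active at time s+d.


Each activity i is active on [start_i, start_i + duration_i).
Compute total resource usage per time slot:
  t=0: active resources = [], total = 0
  t=1: active resources = [], total = 0
  t=2: active resources = [], total = 0
  t=3: active resources = [], total = 0
  t=4: active resources = [5], total = 5
  t=5: active resources = [5, 4], total = 9
  t=6: active resources = [5, 4], total = 9
  t=7: active resources = [5, 4, 1], total = 10
  t=8: active resources = [6, 4, 1, 3], total = 14
  t=9: active resources = [6, 4, 3], total = 13
  t=10: active resources = [6, 3], total = 9
  t=11: active resources = [6, 3], total = 9
  t=12: active resources = [6, 3], total = 9
  t=13: active resources = [6, 3], total = 9
Peak resource demand = 14

14


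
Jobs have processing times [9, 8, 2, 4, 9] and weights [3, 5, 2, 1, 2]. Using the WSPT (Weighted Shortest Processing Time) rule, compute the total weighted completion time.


Compute p/w ratios and sort ascending (WSPT): [(2, 2), (8, 5), (9, 3), (4, 1), (9, 2)]
Compute weighted completion times:
  Job (p=2,w=2): C=2, w*C=2*2=4
  Job (p=8,w=5): C=10, w*C=5*10=50
  Job (p=9,w=3): C=19, w*C=3*19=57
  Job (p=4,w=1): C=23, w*C=1*23=23
  Job (p=9,w=2): C=32, w*C=2*32=64
Total weighted completion time = 198

198


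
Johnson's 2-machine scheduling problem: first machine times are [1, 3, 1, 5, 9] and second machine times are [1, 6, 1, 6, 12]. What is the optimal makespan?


Apply Johnson's rule:
  Group 1 (a <= b): [(1, 1, 1), (3, 1, 1), (2, 3, 6), (4, 5, 6), (5, 9, 12)]
  Group 2 (a > b): []
Optimal job order: [1, 3, 2, 4, 5]
Schedule:
  Job 1: M1 done at 1, M2 done at 2
  Job 3: M1 done at 2, M2 done at 3
  Job 2: M1 done at 5, M2 done at 11
  Job 4: M1 done at 10, M2 done at 17
  Job 5: M1 done at 19, M2 done at 31
Makespan = 31

31


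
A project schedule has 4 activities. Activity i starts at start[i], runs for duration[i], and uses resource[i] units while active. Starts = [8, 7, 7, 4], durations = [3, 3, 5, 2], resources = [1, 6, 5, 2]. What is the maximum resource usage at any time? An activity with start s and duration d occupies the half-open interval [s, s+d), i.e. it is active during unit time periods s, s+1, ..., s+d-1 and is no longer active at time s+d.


Each activity i is active on [start_i, start_i + duration_i).
Compute total resource usage per time slot:
  t=0: active resources = [], total = 0
  t=1: active resources = [], total = 0
  t=2: active resources = [], total = 0
  t=3: active resources = [], total = 0
  t=4: active resources = [2], total = 2
  t=5: active resources = [2], total = 2
  t=6: active resources = [], total = 0
  t=7: active resources = [6, 5], total = 11
  t=8: active resources = [1, 6, 5], total = 12
  t=9: active resources = [1, 6, 5], total = 12
  t=10: active resources = [1, 5], total = 6
  t=11: active resources = [5], total = 5
Peak resource demand = 12

12


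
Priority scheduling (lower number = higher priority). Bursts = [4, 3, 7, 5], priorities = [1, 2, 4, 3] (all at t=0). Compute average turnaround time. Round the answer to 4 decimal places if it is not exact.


Sort by priority (ascending = highest first):
Order: [(1, 4), (2, 3), (3, 5), (4, 7)]
Completion times:
  Priority 1, burst=4, C=4
  Priority 2, burst=3, C=7
  Priority 3, burst=5, C=12
  Priority 4, burst=7, C=19
Average turnaround = 42/4 = 10.5

10.5


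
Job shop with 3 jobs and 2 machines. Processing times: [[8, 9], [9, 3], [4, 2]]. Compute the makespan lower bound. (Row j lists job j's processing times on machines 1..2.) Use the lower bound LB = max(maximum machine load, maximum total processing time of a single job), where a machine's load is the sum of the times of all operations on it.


Machine loads:
  Machine 1: 8 + 9 + 4 = 21
  Machine 2: 9 + 3 + 2 = 14
Max machine load = 21
Job totals:
  Job 1: 17
  Job 2: 12
  Job 3: 6
Max job total = 17
Lower bound = max(21, 17) = 21

21


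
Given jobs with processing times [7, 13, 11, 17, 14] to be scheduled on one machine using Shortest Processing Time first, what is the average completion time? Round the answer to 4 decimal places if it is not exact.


Sort jobs by processing time (SPT order): [7, 11, 13, 14, 17]
Compute completion times sequentially:
  Job 1: processing = 7, completes at 7
  Job 2: processing = 11, completes at 18
  Job 3: processing = 13, completes at 31
  Job 4: processing = 14, completes at 45
  Job 5: processing = 17, completes at 62
Sum of completion times = 163
Average completion time = 163/5 = 32.6

32.6


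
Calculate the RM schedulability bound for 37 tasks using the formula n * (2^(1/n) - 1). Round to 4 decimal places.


Compute 2^(1/37) = 1.0189102844
Subtract 1: 1.0189102844 - 1 = 0.0189102844
Multiply by n: 37 * 0.0189102844 = 0.6996805228
Round to 4 dp: 0.6997

0.6997


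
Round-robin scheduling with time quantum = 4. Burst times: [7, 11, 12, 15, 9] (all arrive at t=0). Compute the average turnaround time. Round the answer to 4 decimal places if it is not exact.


Time quantum = 4
Execution trace:
  J1 runs 4 units, time = 4
  J2 runs 4 units, time = 8
  J3 runs 4 units, time = 12
  J4 runs 4 units, time = 16
  J5 runs 4 units, time = 20
  J1 runs 3 units, time = 23
  J2 runs 4 units, time = 27
  J3 runs 4 units, time = 31
  J4 runs 4 units, time = 35
  J5 runs 4 units, time = 39
  J2 runs 3 units, time = 42
  J3 runs 4 units, time = 46
  J4 runs 4 units, time = 50
  J5 runs 1 units, time = 51
  J4 runs 3 units, time = 54
Finish times: [23, 42, 46, 54, 51]
Average turnaround = 216/5 = 43.2

43.2


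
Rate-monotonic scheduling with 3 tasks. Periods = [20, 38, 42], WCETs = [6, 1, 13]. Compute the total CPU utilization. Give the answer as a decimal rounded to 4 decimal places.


Compute individual utilizations (exact fractions):
  Task 1: C/T = 6/20 = 3/10 (approx. 0.3)
  Task 2: C/T = 1/38 (approx. 0.0263)
  Task 3: C/T = 13/42 (approx. 0.3095)
Total utilization U = 3/10 + 1/38 + 13/42 = 2537/3990
Rounded to 4 decimal places: U = 0.6358
RM (Liu & Layland) bound for 3 tasks = 0.779763; compare with U = 2537/3990 (approx. 0.635840)
U <= bound, so schedulable by RM sufficient condition.

0.6358


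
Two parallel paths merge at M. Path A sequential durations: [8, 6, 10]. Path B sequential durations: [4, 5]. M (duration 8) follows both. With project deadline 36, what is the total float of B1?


Forward pass: ES(B1) = sum of predecessors on chain B = 0
EF = ES + duration = 0 + 4 = 4
Backward pass: LF(M) = deadline = 36; LS(M) = 36 - 8 = 28
LF(B1) = LS(M) - sum(successors on chain B) = 28 - 5 = 23
LS = LF - duration = 23 - 4 = 19
Total float = LS - ES = 19 - 0 = 19

19


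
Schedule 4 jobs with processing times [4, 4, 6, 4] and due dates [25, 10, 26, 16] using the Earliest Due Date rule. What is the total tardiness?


Sort by due date (EDD order): [(4, 10), (4, 16), (4, 25), (6, 26)]
Compute completion times and tardiness:
  Job 1: p=4, d=10, C=4, tardiness=max(0,4-10)=0
  Job 2: p=4, d=16, C=8, tardiness=max(0,8-16)=0
  Job 3: p=4, d=25, C=12, tardiness=max(0,12-25)=0
  Job 4: p=6, d=26, C=18, tardiness=max(0,18-26)=0
Total tardiness = 0

0


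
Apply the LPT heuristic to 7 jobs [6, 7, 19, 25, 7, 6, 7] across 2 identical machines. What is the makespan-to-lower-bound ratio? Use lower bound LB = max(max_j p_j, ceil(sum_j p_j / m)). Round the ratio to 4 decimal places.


LPT order: [25, 19, 7, 7, 7, 6, 6]
Machine loads after assignment: [38, 39]
LPT makespan = 39
Lower bound = max(max_job, ceil(total/2)) = max(25, 39) = 39
Ratio = 39 / 39 = 1.0

1.0


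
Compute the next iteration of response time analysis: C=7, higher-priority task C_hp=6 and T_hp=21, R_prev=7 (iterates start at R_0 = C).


R_next = C + ceil(R_prev / T_hp) * C_hp
ceil(7 / 21) = ceil(0.3333) = 1
Interference = 1 * 6 = 6
R_next = 7 + 6 = 13

13


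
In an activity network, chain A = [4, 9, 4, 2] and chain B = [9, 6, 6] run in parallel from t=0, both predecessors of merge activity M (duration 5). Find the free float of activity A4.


ES(A4) = sum of predecessors on chain A = 17
EF(A4) = ES + duration = 17 + 2 = 19
Successor of A4 is M. ES(M) = max(sum(A), sum(B)) = max(19, 21) = 21
Free float = ES(successor) - EF(current) = 21 - 19 = 2

2


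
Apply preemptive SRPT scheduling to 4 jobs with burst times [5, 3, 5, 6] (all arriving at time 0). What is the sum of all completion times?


Since all jobs arrive at t=0, SRPT equals SPT ordering.
SPT order: [3, 5, 5, 6]
Completion times:
  Job 1: p=3, C=3
  Job 2: p=5, C=8
  Job 3: p=5, C=13
  Job 4: p=6, C=19
Total completion time = 3 + 8 + 13 + 19 = 43

43


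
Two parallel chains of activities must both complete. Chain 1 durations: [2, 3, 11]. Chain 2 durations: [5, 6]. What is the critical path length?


Path A total = 2 + 3 + 11 = 16
Path B total = 5 + 6 = 11
Critical path = longest path = max(16, 11) = 16

16


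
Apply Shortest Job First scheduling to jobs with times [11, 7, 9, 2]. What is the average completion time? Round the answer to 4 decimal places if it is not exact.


SJF order (ascending): [2, 7, 9, 11]
Completion times:
  Job 1: burst=2, C=2
  Job 2: burst=7, C=9
  Job 3: burst=9, C=18
  Job 4: burst=11, C=29
Average completion = 58/4 = 14.5

14.5


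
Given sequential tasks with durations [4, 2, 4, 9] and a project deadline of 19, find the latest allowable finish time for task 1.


LF(activity 1) = deadline - sum of successor durations
Successors: activities 2 through 4 with durations [2, 4, 9]
Sum of successor durations = 15
LF = 19 - 15 = 4

4


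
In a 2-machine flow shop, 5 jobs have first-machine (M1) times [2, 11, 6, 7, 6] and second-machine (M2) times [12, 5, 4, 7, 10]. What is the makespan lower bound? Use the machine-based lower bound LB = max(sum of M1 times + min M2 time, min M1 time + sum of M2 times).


LB1 = sum(M1 times) + min(M2 times) = 32 + 4 = 36
LB2 = min(M1 times) + sum(M2 times) = 2 + 38 = 40
Lower bound = max(LB1, LB2) = max(36, 40) = 40

40


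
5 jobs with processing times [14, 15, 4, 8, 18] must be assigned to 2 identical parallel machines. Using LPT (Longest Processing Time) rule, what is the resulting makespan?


Sort jobs in decreasing order (LPT): [18, 15, 14, 8, 4]
Assign each job to the least loaded machine:
  Machine 1: jobs [18, 8, 4], load = 30
  Machine 2: jobs [15, 14], load = 29
Makespan = max load = 30

30


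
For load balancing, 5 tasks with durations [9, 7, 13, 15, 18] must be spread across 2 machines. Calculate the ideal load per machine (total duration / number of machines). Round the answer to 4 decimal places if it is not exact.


Total processing time = 9 + 7 + 13 + 15 + 18 = 62
Number of machines = 2
Ideal balanced load = 62 / 2 = 31.0

31.0


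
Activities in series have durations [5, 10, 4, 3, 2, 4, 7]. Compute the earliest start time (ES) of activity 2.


Activity 2 starts after activities 1 through 1 complete.
Predecessor durations: [5]
ES = 5 = 5

5


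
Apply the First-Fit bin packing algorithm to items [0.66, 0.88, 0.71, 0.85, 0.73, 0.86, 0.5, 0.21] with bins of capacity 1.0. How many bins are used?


Place items sequentially using First-Fit:
  Item 0.66 -> new Bin 1
  Item 0.88 -> new Bin 2
  Item 0.71 -> new Bin 3
  Item 0.85 -> new Bin 4
  Item 0.73 -> new Bin 5
  Item 0.86 -> new Bin 6
  Item 0.5 -> new Bin 7
  Item 0.21 -> Bin 1 (now 0.87)
Total bins used = 7

7


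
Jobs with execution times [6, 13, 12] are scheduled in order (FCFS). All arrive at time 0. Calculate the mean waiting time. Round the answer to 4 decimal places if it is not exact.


FCFS order (as given): [6, 13, 12]
Waiting times:
  Job 1: wait = 0
  Job 2: wait = 6
  Job 3: wait = 19
Sum of waiting times = 25
Average waiting time = 25/3 = 8.3333

8.3333


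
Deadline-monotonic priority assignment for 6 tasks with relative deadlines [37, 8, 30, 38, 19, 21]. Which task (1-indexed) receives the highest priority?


Sort tasks by relative deadline (ascending):
  Task 2: deadline = 8
  Task 5: deadline = 19
  Task 6: deadline = 21
  Task 3: deadline = 30
  Task 1: deadline = 37
  Task 4: deadline = 38
Priority order (highest first): [2, 5, 6, 3, 1, 4]
Highest priority task = 2

2


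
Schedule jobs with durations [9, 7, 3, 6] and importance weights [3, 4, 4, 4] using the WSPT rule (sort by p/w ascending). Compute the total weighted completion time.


Compute p/w ratios and sort ascending (WSPT): [(3, 4), (6, 4), (7, 4), (9, 3)]
Compute weighted completion times:
  Job (p=3,w=4): C=3, w*C=4*3=12
  Job (p=6,w=4): C=9, w*C=4*9=36
  Job (p=7,w=4): C=16, w*C=4*16=64
  Job (p=9,w=3): C=25, w*C=3*25=75
Total weighted completion time = 187

187


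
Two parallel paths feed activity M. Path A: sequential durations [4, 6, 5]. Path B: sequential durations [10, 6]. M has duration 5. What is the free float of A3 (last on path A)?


ES(A3) = sum of predecessors on chain A = 10
EF(A3) = ES + duration = 10 + 5 = 15
Successor of A3 is M. ES(M) = max(sum(A), sum(B)) = max(15, 16) = 16
Free float = ES(successor) - EF(current) = 16 - 15 = 1

1


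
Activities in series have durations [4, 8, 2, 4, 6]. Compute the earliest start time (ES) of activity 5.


Activity 5 starts after activities 1 through 4 complete.
Predecessor durations: [4, 8, 2, 4]
ES = 4 + 8 + 2 + 4 = 18

18


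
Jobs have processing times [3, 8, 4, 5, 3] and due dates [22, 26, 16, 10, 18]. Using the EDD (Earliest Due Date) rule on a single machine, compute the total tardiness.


Sort by due date (EDD order): [(5, 10), (4, 16), (3, 18), (3, 22), (8, 26)]
Compute completion times and tardiness:
  Job 1: p=5, d=10, C=5, tardiness=max(0,5-10)=0
  Job 2: p=4, d=16, C=9, tardiness=max(0,9-16)=0
  Job 3: p=3, d=18, C=12, tardiness=max(0,12-18)=0
  Job 4: p=3, d=22, C=15, tardiness=max(0,15-22)=0
  Job 5: p=8, d=26, C=23, tardiness=max(0,23-26)=0
Total tardiness = 0

0


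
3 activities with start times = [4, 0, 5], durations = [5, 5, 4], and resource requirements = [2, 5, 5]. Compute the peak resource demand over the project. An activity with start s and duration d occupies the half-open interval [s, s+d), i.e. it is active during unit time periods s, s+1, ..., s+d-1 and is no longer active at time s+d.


Each activity i is active on [start_i, start_i + duration_i).
Compute total resource usage per time slot:
  t=0: active resources = [5], total = 5
  t=1: active resources = [5], total = 5
  t=2: active resources = [5], total = 5
  t=3: active resources = [5], total = 5
  t=4: active resources = [2, 5], total = 7
  t=5: active resources = [2, 5], total = 7
  t=6: active resources = [2, 5], total = 7
  t=7: active resources = [2, 5], total = 7
  t=8: active resources = [2, 5], total = 7
Peak resource demand = 7

7


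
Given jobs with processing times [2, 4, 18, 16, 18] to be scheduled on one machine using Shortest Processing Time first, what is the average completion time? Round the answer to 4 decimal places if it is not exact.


Sort jobs by processing time (SPT order): [2, 4, 16, 18, 18]
Compute completion times sequentially:
  Job 1: processing = 2, completes at 2
  Job 2: processing = 4, completes at 6
  Job 3: processing = 16, completes at 22
  Job 4: processing = 18, completes at 40
  Job 5: processing = 18, completes at 58
Sum of completion times = 128
Average completion time = 128/5 = 25.6

25.6


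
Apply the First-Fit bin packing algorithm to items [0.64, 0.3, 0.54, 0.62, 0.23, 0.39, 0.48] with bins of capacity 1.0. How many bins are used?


Place items sequentially using First-Fit:
  Item 0.64 -> new Bin 1
  Item 0.3 -> Bin 1 (now 0.94)
  Item 0.54 -> new Bin 2
  Item 0.62 -> new Bin 3
  Item 0.23 -> Bin 2 (now 0.77)
  Item 0.39 -> new Bin 4
  Item 0.48 -> Bin 4 (now 0.87)
Total bins used = 4

4


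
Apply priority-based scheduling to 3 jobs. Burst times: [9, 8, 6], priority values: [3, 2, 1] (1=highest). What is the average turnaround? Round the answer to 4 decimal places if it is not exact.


Sort by priority (ascending = highest first):
Order: [(1, 6), (2, 8), (3, 9)]
Completion times:
  Priority 1, burst=6, C=6
  Priority 2, burst=8, C=14
  Priority 3, burst=9, C=23
Average turnaround = 43/3 = 14.3333

14.3333


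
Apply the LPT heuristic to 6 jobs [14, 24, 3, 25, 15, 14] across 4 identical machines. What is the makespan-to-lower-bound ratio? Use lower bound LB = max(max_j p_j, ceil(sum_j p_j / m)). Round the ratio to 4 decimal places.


LPT order: [25, 24, 15, 14, 14, 3]
Machine loads after assignment: [25, 24, 18, 28]
LPT makespan = 28
Lower bound = max(max_job, ceil(total/4)) = max(25, 24) = 25
Ratio = 28 / 25 = 1.12

1.12


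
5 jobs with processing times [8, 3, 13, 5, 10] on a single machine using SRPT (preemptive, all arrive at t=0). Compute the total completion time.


Since all jobs arrive at t=0, SRPT equals SPT ordering.
SPT order: [3, 5, 8, 10, 13]
Completion times:
  Job 1: p=3, C=3
  Job 2: p=5, C=8
  Job 3: p=8, C=16
  Job 4: p=10, C=26
  Job 5: p=13, C=39
Total completion time = 3 + 8 + 16 + 26 + 39 = 92

92


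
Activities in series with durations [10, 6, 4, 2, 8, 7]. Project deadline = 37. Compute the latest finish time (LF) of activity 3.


LF(activity 3) = deadline - sum of successor durations
Successors: activities 4 through 6 with durations [2, 8, 7]
Sum of successor durations = 17
LF = 37 - 17 = 20

20


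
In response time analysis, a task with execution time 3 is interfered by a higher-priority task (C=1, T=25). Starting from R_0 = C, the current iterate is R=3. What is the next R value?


R_next = C + ceil(R_prev / T_hp) * C_hp
ceil(3 / 25) = ceil(0.12) = 1
Interference = 1 * 1 = 1
R_next = 3 + 1 = 4

4


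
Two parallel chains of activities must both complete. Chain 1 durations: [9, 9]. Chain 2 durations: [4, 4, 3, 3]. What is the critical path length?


Path A total = 9 + 9 = 18
Path B total = 4 + 4 + 3 + 3 = 14
Critical path = longest path = max(18, 14) = 18

18


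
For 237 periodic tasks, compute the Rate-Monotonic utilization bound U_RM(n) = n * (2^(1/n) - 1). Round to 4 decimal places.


Compute 2^(1/237) = 1.0029289527
Subtract 1: 1.0029289527 - 1 = 0.0029289527
Multiply by n: 237 * 0.0029289527 = 0.6941617899
Round to 4 dp: 0.6942

0.6942


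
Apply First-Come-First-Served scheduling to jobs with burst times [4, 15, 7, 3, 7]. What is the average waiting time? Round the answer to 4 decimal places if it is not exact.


FCFS order (as given): [4, 15, 7, 3, 7]
Waiting times:
  Job 1: wait = 0
  Job 2: wait = 4
  Job 3: wait = 19
  Job 4: wait = 26
  Job 5: wait = 29
Sum of waiting times = 78
Average waiting time = 78/5 = 15.6

15.6
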